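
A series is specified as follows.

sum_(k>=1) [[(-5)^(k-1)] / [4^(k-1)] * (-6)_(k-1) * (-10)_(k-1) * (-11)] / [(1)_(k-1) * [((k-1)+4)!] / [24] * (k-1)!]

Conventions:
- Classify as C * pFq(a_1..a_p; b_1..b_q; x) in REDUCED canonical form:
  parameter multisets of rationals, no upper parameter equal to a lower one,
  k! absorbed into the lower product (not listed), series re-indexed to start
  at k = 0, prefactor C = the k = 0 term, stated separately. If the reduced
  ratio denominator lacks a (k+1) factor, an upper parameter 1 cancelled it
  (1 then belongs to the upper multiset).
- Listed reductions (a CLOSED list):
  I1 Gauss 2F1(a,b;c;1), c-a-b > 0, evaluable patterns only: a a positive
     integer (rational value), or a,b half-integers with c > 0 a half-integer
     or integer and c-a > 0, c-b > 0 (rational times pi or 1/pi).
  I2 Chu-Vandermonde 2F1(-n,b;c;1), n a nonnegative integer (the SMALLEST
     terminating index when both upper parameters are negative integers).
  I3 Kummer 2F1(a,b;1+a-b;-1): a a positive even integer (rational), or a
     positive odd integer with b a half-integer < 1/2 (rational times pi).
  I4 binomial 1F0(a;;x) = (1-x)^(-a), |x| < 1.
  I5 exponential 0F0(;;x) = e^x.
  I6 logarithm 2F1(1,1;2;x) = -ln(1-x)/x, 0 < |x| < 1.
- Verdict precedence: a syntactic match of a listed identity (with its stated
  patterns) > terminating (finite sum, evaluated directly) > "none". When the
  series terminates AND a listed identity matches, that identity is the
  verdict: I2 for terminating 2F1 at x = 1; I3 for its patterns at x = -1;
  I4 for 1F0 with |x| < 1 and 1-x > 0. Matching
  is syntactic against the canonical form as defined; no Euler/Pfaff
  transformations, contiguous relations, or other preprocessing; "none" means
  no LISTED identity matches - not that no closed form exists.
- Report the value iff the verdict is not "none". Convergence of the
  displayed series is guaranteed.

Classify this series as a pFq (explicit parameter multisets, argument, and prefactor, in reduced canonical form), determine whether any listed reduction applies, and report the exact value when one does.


Canonical form: C = -11 times 2F2 with upper {-10, -6}, lower {1, 5}, x = -5/4. Verdict: terminating (-6 upstairs). 7 nonzero terms in all; added directly. Its exact value is -141362353/4128768.

Key step: t_0 being -11, the denominator's factorial ratio (C = -11) is a lower Pochhammer.
Consecutive-term ratio: r(k) = (-5/4) * (k-10) (k-6) / [(k+1) (k+5) (k+1)] - rational in k. x = (-5/4); t_0 = -11; negate the roots.


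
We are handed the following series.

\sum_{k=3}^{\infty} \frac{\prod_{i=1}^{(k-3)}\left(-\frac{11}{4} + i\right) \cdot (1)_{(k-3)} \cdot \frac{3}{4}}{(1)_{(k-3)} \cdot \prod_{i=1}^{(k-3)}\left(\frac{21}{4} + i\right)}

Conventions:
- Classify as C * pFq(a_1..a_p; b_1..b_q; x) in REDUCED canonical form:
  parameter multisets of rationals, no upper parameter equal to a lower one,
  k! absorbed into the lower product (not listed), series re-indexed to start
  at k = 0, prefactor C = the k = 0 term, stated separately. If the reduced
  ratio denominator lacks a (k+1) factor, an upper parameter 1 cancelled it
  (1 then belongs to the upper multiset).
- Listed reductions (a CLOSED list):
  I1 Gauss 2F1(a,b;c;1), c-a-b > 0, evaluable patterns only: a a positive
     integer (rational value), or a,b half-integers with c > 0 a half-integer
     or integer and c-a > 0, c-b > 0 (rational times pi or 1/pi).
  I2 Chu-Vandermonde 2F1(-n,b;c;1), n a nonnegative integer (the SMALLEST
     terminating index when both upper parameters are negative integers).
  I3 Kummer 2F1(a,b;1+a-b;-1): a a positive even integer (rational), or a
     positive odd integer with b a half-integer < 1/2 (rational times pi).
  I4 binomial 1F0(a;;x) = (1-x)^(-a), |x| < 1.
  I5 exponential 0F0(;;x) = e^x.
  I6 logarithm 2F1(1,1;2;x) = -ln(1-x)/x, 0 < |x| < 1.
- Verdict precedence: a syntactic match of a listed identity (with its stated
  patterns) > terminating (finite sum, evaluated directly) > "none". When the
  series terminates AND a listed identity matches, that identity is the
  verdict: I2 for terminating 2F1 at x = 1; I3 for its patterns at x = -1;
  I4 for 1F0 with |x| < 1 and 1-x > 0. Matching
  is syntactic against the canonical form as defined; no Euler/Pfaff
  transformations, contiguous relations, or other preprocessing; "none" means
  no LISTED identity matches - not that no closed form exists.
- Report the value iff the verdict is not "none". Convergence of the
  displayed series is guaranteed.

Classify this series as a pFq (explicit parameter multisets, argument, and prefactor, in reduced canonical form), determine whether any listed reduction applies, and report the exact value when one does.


Reduced: x = 1, 2F1, upper = {-\frac{7}{4}, 1}, lower = {\frac{25}{4}}, C = \frac{3}{4}. Verdict: Gauss's theorem (I1) fires (x = 1: the Gamma ratio telescopes since c-a-b = 7 > 0 and a = 1 in Z>0). Sum: \frac{9}{16}.

Structural cue: x = 1 and (1)_k (prefactor 3/4) is k! itself.
Term ratio: r(k) = 1 * (k-\frac{7}{4}) (k+1) / [(k+\frac{25}{4}) (k+1)] - rational in k, leading ratio 1; with t_0 = \frac{3}{4}, classification follows.


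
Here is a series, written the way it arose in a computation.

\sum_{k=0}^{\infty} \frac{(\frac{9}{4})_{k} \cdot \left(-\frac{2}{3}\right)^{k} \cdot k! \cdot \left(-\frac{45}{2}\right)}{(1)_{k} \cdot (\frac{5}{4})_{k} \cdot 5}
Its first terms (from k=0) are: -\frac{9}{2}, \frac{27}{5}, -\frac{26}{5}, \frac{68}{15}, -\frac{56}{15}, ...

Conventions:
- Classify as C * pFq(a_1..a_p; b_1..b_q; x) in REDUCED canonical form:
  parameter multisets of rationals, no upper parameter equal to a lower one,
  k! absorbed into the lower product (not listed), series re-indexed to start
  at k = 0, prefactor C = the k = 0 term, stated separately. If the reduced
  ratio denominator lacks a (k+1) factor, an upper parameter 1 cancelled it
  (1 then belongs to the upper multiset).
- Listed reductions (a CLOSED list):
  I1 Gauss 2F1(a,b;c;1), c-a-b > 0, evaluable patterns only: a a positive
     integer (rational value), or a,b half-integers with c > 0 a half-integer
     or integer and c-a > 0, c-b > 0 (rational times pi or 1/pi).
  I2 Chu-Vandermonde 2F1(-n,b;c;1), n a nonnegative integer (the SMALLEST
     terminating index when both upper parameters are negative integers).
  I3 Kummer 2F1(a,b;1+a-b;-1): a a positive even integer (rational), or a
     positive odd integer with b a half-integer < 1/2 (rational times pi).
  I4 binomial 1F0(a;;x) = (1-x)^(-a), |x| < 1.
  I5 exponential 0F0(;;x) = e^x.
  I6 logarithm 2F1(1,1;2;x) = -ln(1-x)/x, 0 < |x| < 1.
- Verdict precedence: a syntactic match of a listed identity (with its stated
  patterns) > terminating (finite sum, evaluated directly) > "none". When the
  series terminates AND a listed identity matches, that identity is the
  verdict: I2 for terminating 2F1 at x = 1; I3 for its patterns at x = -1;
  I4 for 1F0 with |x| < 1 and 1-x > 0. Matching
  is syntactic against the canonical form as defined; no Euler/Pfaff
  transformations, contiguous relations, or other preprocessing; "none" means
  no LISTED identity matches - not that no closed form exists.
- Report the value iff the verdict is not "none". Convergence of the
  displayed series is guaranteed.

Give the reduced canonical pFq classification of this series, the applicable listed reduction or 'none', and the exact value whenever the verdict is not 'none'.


x = -\frac{2}{3} here; the reduced form reads 2F1, upper {1, \frac{9}{4}}, lower {\frac{5}{4}}, C = -\frac{9}{2}. Verdict: none - this 2F1 at x = -\frac{2}{3} matches no listed pattern, and upper {1, \frac{9}{4}} holds no stopper.

The tell: x = -\frac{2}{3} and (1)_k (C = -9/2) is k! itself.
Consecutive-term ratio: r(k) = -\frac{2}{3} * (k+1) (k+\frac{9}{4}) / [(k+\frac{5}{4}) (k+1)] - rational in k. x = -\frac{2}{3}; t_0 = -\frac{9}{2}; negate the roots.


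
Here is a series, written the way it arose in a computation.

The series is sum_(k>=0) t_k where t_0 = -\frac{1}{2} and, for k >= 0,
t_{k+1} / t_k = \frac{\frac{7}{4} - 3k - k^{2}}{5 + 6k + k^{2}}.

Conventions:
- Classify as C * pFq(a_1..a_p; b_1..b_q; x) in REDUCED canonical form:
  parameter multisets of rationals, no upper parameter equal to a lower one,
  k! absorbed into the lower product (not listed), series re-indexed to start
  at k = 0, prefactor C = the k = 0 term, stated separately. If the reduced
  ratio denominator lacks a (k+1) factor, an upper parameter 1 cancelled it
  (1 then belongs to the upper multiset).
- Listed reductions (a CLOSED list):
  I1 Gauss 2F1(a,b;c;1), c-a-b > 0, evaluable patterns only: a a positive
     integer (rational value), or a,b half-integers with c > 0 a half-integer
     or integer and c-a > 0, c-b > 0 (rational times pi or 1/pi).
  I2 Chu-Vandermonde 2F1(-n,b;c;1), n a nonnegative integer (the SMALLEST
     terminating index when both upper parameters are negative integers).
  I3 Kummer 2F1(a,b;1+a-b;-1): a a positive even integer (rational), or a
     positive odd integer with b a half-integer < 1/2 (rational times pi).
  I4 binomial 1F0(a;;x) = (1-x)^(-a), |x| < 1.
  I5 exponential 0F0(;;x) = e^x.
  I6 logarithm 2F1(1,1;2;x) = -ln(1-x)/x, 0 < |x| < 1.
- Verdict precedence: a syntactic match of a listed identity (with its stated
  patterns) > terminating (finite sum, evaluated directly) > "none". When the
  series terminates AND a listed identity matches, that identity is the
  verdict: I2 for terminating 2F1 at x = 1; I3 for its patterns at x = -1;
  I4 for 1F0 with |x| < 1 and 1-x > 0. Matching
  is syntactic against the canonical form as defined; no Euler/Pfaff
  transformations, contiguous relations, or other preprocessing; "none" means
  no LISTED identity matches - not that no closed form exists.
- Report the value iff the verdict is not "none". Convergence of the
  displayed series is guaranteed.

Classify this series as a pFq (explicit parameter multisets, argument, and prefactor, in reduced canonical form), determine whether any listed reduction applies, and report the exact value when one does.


First insight: t_0 = -\frac{1}{2} here, and factor the ratio over Q (prefactor -1/2): negated roots = parameters.
Consecutive-term ratio: r(k) = -1 * (k-\frac{1}{2}) (k+\frac{7}{2}) / [(k+5) (k+1)] - rational in k. x = -1; t_0 = -\frac{1}{2}; negate the roots.

Reduced: x = -1, 2F1, upper = {-\frac{1}{2}, \frac{7}{2}}, lower = {5}, C = -\frac{1}{2}. Verdict: none. A 2F1 with upper {-\frac{1}{2}, \frac{7}{2}} fits none of I1-I6 at x = -1; the sum runs forever.


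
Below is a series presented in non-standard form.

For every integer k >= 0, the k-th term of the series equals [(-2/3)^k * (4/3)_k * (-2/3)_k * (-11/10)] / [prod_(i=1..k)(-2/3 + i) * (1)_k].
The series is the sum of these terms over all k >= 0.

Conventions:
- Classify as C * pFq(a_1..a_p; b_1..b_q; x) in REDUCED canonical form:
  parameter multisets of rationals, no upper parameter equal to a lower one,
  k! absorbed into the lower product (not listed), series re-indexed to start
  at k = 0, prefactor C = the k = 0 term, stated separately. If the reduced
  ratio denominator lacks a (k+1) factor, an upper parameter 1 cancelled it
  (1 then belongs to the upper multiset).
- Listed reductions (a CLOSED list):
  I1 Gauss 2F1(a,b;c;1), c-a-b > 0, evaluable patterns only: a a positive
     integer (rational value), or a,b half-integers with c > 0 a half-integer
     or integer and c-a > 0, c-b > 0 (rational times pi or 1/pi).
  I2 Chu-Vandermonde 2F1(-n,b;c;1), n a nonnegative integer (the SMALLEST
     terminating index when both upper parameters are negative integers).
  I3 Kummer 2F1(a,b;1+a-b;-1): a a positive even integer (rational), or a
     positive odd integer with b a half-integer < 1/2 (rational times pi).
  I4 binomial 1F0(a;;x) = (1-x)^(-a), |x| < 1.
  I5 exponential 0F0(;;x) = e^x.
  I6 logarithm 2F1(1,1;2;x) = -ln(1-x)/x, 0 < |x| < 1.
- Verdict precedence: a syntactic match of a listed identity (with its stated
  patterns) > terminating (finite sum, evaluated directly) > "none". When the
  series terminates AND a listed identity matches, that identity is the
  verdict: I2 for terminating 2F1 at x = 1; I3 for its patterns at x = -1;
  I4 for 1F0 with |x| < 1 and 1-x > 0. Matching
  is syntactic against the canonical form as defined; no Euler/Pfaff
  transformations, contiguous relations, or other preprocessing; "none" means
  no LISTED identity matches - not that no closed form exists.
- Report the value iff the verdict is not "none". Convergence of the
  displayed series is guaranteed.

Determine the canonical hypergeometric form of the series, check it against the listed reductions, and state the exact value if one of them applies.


Key observation: from the first term -11/10: (1)_k (prefactor -11/10) is k! itself.
Step ratio: r(k) = (-2/3) * (k-2/3) (k+4/3) / [(k+1/3) (k+1)] - rational in k, leading ratio (-2/3); with t_0 = -11/10, classification follows.

Classification (C = -11/10): 2F1 with upper {-2/3, 4/3}, lower {1/3}, argument x = -2/3. Verdict: none (x = -2/3): each listed identity misses the multisets {-2/3, 4/3} ; {1/3}.


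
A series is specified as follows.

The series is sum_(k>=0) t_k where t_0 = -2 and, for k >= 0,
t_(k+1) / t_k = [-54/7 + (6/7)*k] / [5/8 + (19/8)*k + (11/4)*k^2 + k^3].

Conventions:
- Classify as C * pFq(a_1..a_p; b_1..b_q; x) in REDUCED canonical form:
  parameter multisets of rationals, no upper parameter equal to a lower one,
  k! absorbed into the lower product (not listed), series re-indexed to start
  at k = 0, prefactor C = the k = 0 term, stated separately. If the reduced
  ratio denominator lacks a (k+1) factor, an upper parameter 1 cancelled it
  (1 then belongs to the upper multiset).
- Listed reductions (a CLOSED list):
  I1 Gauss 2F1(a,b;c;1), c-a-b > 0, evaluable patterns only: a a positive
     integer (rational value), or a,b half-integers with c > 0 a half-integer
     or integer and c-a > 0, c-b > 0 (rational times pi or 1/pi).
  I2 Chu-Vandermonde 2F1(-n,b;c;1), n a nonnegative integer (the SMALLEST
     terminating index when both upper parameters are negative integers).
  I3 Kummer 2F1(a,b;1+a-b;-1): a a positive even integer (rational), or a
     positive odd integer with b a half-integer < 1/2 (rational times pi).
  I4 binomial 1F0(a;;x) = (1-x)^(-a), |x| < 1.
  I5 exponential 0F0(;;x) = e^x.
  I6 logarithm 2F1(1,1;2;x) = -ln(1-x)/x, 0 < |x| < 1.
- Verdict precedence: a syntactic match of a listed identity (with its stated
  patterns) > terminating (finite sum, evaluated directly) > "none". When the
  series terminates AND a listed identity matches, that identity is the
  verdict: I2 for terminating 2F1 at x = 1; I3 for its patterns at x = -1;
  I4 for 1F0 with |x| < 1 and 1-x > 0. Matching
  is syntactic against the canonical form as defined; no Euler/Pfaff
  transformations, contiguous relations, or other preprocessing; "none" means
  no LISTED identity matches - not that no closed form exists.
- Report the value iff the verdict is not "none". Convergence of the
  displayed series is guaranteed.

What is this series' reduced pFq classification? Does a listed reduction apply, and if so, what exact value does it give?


Key step: t_0 = -2 here, and roots of the ratio polynomials (C = -2) are the negated parameters.
Term ratio: r(k) = (6/7) * (k-9) / [(k+1/2) (k+5/4) (k+1)] - rational in k. x = (6/7); t_0 = -2; negate the roots.

Canonical form: C = -2 times 1F2 with upper {-9}, lower {1/2, 5/4}, x = 6/7. Verdict: terminating - upper parameter -9 makes this a finite sum (last index 9), evaluated exactly. Exact value: 127994627094960547177402/39183037651097587121875.


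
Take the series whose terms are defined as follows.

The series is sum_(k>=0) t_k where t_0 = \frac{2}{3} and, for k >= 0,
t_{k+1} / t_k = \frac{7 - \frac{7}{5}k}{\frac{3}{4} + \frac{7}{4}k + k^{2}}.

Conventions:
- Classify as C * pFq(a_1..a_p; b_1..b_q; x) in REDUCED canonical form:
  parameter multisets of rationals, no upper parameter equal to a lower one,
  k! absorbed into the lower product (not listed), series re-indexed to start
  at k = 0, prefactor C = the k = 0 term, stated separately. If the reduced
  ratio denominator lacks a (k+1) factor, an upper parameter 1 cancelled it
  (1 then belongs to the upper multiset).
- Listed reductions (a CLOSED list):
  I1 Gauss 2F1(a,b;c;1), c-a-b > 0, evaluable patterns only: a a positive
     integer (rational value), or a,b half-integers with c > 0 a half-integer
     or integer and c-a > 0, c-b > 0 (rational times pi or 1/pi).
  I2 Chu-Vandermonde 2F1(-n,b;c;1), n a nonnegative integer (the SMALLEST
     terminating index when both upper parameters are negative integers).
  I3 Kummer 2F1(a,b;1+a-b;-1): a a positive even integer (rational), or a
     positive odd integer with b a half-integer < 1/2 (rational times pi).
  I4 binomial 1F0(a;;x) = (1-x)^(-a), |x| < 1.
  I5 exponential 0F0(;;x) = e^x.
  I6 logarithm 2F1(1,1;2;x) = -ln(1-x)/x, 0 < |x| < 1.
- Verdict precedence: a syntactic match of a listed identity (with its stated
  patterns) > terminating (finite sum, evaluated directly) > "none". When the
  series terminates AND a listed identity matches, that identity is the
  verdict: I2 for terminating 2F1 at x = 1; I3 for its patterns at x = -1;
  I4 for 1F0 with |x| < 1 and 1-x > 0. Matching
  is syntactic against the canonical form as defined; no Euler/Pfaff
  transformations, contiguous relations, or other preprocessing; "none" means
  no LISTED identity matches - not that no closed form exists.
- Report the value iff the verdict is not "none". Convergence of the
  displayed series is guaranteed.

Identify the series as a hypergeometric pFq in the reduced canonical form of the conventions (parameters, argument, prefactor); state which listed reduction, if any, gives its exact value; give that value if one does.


At argument -\frac{7}{5}: a 1F1 with upper {-5}, lower {\frac{3}{4}}, scaled by C = \frac{2}{3}. Verdict: terminating - upper parameter -5 makes this a finite sum (last index 5), evaluated exactly. Hence: \frac{2020421098}{88171875}.

First insight: x = -\frac{7}{5} and roots of the ratio polynomials (C = 2/3, x = -7/5) are the negated parameters.
Consecutive-term ratio: r(k) = -\frac{7}{5} * (k-5) / [(k+\frac{3}{4}) (k+1)] - rational in k. x = -\frac{7}{5}; t_0 = \frac{2}{3}; negate the roots.


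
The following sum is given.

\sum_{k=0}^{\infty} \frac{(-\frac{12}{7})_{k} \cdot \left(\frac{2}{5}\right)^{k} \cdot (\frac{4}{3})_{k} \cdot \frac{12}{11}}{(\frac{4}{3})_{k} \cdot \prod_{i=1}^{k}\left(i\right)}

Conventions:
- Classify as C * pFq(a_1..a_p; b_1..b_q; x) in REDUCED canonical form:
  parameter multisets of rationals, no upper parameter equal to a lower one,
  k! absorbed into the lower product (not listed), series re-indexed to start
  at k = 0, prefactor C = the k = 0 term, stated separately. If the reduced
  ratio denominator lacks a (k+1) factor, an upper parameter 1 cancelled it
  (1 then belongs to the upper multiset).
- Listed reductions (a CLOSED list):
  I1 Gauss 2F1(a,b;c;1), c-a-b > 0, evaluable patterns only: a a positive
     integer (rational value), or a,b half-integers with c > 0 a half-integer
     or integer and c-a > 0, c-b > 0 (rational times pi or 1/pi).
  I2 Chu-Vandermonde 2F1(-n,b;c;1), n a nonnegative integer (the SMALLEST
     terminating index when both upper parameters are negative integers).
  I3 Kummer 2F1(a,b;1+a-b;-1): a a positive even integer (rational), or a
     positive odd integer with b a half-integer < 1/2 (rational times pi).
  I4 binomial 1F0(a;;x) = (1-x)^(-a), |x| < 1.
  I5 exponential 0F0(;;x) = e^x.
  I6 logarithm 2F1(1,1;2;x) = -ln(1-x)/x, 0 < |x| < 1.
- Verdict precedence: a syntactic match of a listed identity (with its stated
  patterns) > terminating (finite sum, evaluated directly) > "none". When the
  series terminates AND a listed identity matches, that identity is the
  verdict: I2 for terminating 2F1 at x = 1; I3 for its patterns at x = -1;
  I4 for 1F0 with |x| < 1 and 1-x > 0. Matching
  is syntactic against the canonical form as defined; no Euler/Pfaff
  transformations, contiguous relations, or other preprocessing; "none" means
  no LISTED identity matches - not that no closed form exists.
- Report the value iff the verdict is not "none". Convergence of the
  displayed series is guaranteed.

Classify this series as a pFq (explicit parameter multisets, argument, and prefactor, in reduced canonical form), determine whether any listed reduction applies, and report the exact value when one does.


Prefactor \frac{12}{11}, argument \frac{2}{5}: 1F0 with upper {-\frac{12}{7}} over lower {-}. Verdict at x = \frac{2}{5}: binomial (I4) matches (the 1F0 binomial series: exponent 12/7, x = \frac{2}{5}). Its exact value is \frac{12}{11} \cdot \left(\frac{3}{5}\right)^{\frac{12}{7}}.

First insight: with t_0 = \frac{12}{11}, the product of the first k integers (C = 12/11, x = 2/5) is k!.
Adjacent-term ratio: r(k) = \frac{2}{5} * (k-\frac{12}{7}) / [(k+1)] - poly over poly, x = \frac{2}{5} from leading terms; C = \frac{12}{11} at k = 0.


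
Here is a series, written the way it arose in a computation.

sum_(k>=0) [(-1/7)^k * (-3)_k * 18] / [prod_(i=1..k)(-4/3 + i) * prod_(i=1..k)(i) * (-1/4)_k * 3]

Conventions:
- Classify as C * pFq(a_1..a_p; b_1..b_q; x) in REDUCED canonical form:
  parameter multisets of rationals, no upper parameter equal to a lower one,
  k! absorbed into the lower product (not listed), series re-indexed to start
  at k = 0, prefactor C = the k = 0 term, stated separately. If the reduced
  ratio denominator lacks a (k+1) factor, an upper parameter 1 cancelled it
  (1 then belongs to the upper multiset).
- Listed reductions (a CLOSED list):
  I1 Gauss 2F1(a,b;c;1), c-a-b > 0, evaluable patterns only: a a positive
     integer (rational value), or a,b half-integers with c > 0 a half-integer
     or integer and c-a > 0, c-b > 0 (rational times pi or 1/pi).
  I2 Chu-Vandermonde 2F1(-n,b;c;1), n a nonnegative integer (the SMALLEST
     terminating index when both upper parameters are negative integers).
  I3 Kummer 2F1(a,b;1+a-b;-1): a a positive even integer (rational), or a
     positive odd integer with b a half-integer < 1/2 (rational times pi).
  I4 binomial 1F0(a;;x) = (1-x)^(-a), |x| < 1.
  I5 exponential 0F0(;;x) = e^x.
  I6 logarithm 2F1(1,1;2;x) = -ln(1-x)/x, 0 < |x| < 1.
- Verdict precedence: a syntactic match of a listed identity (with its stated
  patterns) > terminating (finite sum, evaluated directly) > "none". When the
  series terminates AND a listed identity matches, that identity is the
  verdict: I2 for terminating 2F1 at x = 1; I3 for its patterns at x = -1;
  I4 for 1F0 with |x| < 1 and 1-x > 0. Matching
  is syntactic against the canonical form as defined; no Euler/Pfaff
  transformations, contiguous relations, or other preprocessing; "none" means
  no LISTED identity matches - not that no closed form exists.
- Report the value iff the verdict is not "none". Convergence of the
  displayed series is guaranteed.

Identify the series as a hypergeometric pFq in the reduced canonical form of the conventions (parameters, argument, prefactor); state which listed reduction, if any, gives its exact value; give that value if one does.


With C = 6: the canonical form is 1F2(-3; -1/3, -1/4; -1/7). Verdict: terminating. (-3)_k vanishes past k = 3, leaving a 4-term sum, computed directly. Sum: 550038/12005.

Key observation: t_0 = 6 here, and the product of the first k integers (C = 6, x = -1/7) is k!.
Ratio: r(k) = (-1/7) * (k-3) / [(k-1/3) (k-1/4) (k+1)] - poly over poly, x = (-1/7) from leading terms; C = 6 at k = 0.


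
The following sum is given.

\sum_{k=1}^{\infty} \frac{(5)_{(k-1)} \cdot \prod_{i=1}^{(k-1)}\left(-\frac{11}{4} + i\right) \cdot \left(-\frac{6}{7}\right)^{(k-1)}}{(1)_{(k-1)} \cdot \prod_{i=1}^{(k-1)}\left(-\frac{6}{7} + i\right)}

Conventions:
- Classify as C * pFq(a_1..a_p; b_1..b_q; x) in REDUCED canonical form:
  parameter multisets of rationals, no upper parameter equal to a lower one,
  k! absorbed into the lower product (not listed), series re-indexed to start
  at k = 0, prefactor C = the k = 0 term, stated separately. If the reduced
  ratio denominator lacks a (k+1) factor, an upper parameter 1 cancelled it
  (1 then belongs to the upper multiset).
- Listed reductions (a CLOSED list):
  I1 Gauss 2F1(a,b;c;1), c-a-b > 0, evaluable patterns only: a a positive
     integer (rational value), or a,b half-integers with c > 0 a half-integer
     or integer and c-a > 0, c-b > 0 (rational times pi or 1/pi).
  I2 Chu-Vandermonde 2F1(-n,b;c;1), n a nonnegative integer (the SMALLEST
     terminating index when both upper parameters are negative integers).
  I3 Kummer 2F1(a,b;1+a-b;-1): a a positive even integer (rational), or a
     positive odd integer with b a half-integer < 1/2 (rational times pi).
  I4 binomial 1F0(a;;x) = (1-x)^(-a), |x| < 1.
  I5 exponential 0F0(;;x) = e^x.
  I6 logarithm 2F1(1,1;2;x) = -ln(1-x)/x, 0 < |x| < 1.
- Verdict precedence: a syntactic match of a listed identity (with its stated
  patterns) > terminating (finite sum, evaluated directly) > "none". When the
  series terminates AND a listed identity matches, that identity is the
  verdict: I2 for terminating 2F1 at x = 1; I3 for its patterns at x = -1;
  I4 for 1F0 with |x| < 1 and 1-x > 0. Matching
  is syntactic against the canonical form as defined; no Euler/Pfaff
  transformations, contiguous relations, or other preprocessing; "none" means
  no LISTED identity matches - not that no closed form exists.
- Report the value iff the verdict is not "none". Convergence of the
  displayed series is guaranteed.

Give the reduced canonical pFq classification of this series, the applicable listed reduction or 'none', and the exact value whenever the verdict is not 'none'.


At argument -\frac{6}{7}: a 2F1 with upper {-\frac{7}{4}, 5}, lower {\frac{1}{7}}, scaled by C = 1. Verdict: none. A 2F1 with upper {-\frac{7}{4}, 5} fits none of I1-I6 at x = -\frac{6}{7}; the sum runs forever.

First insight: with t_0 = 1, the lower running product (C = 1, x = -6/7) is a rising factorial.
Consecutive-term ratio: r(k) = -\frac{6}{7} * (k-\frac{7}{4}) (k+5) / [(k+\frac{1}{7}) (k+1)] - poly over poly, x = -\frac{6}{7} from leading terms; C = 1 at k = 0.


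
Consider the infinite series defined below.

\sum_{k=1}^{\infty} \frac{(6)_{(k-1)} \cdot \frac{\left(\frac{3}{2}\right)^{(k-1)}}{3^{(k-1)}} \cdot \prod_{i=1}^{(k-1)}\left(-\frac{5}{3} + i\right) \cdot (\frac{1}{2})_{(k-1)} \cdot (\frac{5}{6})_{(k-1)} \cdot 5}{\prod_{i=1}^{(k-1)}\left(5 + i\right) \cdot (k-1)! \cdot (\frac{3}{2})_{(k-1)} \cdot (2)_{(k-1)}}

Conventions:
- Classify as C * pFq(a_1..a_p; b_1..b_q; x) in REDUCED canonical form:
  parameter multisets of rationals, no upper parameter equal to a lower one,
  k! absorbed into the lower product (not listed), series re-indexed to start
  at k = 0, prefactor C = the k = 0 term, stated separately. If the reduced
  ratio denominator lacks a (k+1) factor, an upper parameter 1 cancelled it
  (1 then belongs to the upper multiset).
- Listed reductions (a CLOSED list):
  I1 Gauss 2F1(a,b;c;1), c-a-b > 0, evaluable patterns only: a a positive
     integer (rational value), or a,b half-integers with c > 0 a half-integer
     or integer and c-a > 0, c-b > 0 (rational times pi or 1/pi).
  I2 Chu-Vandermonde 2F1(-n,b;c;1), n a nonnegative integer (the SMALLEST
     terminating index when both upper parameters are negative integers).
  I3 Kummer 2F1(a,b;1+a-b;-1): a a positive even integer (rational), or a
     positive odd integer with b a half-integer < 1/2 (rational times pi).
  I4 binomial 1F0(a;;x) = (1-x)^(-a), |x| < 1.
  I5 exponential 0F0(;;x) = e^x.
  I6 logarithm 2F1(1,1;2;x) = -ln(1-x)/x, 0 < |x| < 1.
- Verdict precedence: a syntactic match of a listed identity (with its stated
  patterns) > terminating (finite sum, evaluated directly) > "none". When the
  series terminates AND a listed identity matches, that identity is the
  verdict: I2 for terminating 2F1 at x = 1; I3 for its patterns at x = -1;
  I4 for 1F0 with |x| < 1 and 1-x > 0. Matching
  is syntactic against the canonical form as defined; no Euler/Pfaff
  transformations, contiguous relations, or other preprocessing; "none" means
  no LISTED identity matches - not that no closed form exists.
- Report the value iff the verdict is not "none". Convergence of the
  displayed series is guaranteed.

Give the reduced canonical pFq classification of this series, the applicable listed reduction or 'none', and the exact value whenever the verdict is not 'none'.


This is 5 * 3F2(-\frac{2}{3}, \frac{1}{2}, \frac{5}{6}; \frac{3}{2}, 2; \frac{1}{2}) in reduced canonical form. Verdict: none. No listed pattern accepts 3F2(-\frac{2}{3}, \frac{1}{2}, \frac{5}{6}; \frac{3}{2}, 2; \frac{1}{2}).

Key step: with t_0 = 5, the parameter 6 appears in both the upper and lower lists and cancels.
Step ratio: r(k) = \frac{1}{2} * (k-\frac{2}{3}) (k+\frac{1}{2}) (k+\frac{5}{6}) / [(k+\frac{3}{2}) (k+2) (k+1)] - poly over poly, x = \frac{1}{2} from leading terms; C = 5 at k = 0.


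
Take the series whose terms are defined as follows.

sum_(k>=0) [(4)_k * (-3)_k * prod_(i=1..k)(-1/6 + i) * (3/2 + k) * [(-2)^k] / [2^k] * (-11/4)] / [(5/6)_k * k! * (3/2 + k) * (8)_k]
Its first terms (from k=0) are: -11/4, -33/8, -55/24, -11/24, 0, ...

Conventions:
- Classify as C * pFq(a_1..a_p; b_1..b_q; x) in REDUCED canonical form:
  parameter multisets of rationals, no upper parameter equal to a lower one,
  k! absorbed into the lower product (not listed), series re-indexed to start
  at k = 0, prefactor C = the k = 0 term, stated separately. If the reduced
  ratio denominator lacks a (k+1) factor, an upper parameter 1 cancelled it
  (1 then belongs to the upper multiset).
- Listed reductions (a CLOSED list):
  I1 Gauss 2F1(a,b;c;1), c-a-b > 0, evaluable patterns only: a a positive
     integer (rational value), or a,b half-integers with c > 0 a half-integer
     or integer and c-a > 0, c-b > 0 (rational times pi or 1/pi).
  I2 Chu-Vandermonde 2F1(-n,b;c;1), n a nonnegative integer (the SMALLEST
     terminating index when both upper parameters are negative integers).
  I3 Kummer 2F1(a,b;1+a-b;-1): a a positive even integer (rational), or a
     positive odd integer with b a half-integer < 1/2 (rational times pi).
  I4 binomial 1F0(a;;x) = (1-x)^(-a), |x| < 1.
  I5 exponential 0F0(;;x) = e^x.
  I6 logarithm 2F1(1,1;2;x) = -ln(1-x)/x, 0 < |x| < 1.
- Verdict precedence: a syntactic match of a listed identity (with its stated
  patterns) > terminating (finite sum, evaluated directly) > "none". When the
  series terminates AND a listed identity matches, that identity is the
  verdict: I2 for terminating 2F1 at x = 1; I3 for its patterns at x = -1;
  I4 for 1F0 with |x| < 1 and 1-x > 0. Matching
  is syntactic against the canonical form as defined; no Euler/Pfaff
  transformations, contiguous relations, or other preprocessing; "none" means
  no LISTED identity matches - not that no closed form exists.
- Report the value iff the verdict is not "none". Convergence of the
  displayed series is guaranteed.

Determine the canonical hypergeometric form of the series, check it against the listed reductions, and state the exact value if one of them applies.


Reduced: x = -1, 2F1, upper = {-3, 4}, lower = {8}, C = -11/4. Verdict (x = -1): Kummer (I3) applies (x = -1; c = 8 equals 1+a-b for upper {-3, 4}: listed pattern). Hence: -77/8.

First insight: with t_0 = -11/4, the running product (C = -11/4, x = -1) telescopes to a rising factorial.
Term ratio: r(k) = (-1) * (k-3) (k+4) / [(k+8) (k+1)] - rational in k, leading ratio (-1); with t_0 = -11/4, classification follows.


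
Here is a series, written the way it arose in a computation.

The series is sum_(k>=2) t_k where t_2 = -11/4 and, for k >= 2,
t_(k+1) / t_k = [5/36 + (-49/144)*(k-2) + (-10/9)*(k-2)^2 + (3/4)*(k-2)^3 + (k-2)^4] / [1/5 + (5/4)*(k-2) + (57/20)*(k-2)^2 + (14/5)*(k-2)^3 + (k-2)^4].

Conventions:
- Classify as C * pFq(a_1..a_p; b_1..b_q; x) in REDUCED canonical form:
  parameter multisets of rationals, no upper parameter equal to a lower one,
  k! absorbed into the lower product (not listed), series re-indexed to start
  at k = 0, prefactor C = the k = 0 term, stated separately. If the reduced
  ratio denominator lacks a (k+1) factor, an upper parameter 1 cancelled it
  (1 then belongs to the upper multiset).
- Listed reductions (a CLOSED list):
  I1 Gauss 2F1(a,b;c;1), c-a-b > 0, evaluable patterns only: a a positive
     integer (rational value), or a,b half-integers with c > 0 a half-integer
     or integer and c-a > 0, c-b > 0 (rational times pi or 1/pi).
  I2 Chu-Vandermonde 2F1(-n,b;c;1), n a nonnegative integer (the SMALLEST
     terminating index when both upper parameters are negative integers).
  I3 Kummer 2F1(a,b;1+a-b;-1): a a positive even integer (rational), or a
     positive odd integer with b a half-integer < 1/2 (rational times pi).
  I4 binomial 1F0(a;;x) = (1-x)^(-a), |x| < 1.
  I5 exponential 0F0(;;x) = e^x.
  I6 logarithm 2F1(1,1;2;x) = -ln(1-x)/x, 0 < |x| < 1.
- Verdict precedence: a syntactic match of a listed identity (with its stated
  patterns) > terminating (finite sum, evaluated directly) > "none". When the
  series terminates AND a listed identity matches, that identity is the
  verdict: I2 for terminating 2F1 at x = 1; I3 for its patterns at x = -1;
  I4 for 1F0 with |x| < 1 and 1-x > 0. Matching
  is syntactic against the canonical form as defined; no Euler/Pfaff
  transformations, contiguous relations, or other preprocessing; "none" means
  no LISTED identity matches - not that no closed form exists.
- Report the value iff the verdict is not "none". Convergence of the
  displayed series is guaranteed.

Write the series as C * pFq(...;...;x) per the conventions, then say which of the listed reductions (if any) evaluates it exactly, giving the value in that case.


Structural cue: with t_0 = -11/4, the ratio is unreduced: k + 1/2 divides both sides (prefactor -11/4).
Consecutive-term ratio: r(k) = 1 * (k-5/6) (k-1/4) (k+4/3) / [(k+1/2) (k+4/5) (k+1)] - rational in k. x = 1; t_0 = -11/4; negate the roots.

Classification (C = -11/4): 3F2 with upper {-5/6, -1/4, 4/3}, lower {1/2, 4/5}, argument x = 1. Verdict: none. Every listed pattern misses the 3F2 form at 1, upper {-5/6, -1/4, 4/3}.


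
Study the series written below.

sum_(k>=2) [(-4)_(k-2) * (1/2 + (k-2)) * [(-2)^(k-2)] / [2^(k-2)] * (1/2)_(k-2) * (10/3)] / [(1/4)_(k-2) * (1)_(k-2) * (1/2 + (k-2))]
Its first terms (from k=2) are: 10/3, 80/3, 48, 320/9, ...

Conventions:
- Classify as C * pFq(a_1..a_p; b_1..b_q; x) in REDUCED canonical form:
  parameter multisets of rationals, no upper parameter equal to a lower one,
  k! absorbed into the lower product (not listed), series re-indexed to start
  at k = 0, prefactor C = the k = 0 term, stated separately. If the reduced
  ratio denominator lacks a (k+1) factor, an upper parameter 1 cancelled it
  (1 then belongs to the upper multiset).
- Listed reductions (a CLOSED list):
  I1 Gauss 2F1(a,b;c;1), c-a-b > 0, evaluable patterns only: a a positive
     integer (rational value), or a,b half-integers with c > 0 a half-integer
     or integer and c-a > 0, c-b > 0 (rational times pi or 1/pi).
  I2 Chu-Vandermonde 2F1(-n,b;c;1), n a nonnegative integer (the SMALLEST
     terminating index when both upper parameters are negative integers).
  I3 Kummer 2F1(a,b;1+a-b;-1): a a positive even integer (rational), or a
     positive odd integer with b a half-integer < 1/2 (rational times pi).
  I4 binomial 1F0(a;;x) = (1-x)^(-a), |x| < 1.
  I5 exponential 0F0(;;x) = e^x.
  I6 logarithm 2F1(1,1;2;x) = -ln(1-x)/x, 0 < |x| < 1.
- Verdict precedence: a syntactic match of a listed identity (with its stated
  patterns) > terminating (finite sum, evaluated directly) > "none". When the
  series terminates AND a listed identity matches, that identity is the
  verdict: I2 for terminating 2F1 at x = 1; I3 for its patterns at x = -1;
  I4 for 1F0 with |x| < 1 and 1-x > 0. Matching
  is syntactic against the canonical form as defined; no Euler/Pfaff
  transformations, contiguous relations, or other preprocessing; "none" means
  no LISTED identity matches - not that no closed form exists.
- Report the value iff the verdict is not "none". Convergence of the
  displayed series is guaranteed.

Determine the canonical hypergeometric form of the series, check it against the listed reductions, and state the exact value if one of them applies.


With C = 10/3: the canonical form is 2F1(-4, 1/2; 1/4; -1). Verdict: terminating - upper -4 stops the sum at k = 4; the 5 terms are added exactly. Exact value: 4802/39.

First insight: t_0 = 10/3 here, and (1)_k (prefactor 10/3) is k! itself.
Consecutive-term ratio: r(k) = (-1) * (k-4) (k+1/2) / [(k+1/4) (k+1)] ; factor over Q: parameters, x = (-1), and C = 10/3.


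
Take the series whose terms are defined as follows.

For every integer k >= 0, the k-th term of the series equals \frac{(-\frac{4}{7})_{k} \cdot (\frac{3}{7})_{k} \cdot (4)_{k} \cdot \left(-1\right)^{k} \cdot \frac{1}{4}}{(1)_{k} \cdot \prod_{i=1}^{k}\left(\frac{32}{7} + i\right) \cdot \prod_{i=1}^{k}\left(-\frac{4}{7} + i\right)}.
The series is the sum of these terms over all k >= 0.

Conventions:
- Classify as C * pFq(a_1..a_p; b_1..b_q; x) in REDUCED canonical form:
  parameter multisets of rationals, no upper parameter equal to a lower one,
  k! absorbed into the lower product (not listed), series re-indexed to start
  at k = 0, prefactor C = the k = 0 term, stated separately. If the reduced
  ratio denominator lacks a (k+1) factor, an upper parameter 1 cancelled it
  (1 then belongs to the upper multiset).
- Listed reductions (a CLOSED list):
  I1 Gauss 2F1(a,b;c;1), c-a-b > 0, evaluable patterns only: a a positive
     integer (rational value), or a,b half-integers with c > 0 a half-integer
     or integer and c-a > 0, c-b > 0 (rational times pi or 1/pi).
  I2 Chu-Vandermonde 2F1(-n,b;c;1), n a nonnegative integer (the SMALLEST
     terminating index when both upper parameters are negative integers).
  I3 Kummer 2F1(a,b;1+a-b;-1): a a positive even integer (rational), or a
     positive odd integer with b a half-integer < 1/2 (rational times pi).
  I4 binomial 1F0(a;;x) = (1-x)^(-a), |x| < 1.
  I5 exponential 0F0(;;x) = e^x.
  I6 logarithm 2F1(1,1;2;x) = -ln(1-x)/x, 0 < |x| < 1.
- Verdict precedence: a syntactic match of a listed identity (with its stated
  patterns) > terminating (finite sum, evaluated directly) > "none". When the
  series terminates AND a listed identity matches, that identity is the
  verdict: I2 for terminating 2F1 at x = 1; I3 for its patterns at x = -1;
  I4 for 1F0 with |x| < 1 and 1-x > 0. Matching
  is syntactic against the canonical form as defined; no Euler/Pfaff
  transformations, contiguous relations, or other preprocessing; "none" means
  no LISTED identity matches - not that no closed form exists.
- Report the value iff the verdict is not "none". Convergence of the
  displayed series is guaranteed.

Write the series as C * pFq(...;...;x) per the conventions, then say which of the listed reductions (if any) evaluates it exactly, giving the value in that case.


At argument -1: a 2F1 with upper {-\frac{4}{7}, 4}, lower {\frac{39}{7}}, scaled by C = \frac{1}{4}. Verdict: Kummer (I3) applies (x = -1; c = \frac{39}{7} equals 1+a-b for upper {-\frac{4}{7}, 4}: listed pattern). Hence: \frac{50}{147}.

First insight: with t_0 = \frac{1}{4}, (1)_k (C = 1/4) is k! itself.
Term ratio: r(k) = -1 * (k-\frac{4}{7}) (k+4) / [(k+\frac{39}{7}) (k+1)] - poly over poly, x = -1 from leading terms; C = \frac{1}{4} at k = 0.


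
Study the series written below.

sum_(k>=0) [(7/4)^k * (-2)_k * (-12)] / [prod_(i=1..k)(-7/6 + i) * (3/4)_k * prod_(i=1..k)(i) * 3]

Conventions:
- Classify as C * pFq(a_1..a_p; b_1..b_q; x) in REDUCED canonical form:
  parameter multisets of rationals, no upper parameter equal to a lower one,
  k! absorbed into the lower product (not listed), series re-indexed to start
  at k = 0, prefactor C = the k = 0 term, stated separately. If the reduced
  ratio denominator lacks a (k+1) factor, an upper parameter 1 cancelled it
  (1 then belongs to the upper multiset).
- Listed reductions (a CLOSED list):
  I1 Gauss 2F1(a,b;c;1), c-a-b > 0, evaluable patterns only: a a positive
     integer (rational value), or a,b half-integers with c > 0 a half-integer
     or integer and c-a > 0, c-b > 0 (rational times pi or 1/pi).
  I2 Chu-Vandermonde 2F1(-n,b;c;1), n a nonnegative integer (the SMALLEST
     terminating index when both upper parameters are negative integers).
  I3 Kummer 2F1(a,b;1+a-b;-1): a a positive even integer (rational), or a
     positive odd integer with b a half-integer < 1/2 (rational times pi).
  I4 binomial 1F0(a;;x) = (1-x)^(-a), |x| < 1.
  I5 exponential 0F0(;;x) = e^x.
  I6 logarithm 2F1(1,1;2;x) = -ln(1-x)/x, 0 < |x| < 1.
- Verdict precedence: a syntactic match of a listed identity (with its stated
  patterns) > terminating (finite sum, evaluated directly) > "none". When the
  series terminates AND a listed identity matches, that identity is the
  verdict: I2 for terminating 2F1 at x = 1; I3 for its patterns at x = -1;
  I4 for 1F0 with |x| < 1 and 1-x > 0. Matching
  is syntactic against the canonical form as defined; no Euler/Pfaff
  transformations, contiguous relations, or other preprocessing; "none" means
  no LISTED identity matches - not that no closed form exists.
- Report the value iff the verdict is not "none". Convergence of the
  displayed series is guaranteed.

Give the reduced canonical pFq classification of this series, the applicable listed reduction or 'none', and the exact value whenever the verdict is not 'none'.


This is -4 * 1F2(-2; -1/6, 3/4; 7/4) in reduced canonical form. Verdict: terminating - upper -2 stops the sum at k = 2; the 3 terms are added exactly. Hence: -244/5.

The tell: from the first term -4: the lower running product (prefactor -4) is a rising factorial.
Term ratio: r(k) = (7/4) * (k-2) / [(k-1/6) (k+3/4) (k+1)] - rational in k, leading ratio (7/4); with t_0 = -4, classification follows.
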